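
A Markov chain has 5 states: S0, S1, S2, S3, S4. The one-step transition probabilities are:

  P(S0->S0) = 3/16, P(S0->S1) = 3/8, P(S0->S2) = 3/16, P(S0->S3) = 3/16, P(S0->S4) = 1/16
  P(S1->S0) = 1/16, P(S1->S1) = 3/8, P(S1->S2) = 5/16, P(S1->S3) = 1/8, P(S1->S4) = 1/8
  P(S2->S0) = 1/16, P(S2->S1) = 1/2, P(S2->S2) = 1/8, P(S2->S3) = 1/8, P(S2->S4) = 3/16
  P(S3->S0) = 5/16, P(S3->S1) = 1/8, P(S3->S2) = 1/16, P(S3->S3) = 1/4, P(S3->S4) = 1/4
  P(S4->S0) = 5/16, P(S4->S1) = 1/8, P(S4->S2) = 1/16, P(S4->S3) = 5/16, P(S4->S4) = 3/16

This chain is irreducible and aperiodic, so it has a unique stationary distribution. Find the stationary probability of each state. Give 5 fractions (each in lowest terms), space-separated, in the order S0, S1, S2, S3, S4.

The stationary distribution satisfies pi = pi * P, i.e.:
  pi_S0 = 3/16*pi_S0 + 1/16*pi_S1 + 1/16*pi_S2 + 5/16*pi_S3 + 5/16*pi_S4
  pi_S1 = 3/8*pi_S0 + 3/8*pi_S1 + 1/2*pi_S2 + 1/8*pi_S3 + 1/8*pi_S4
  pi_S2 = 3/16*pi_S0 + 5/16*pi_S1 + 1/8*pi_S2 + 1/16*pi_S3 + 1/16*pi_S4
  pi_S3 = 3/16*pi_S0 + 1/8*pi_S1 + 1/8*pi_S2 + 1/4*pi_S3 + 5/16*pi_S4
  pi_S4 = 1/16*pi_S0 + 1/8*pi_S1 + 3/16*pi_S2 + 1/4*pi_S3 + 3/16*pi_S4
with normalization: pi_S0 + pi_S1 + pi_S2 + pi_S3 + pi_S4 = 1.

Using the first 4 balance equations plus normalization, the linear system A*pi = b is:
  [-13/16, 1/16, 1/16, 5/16, 5/16] . pi = 0
  [3/8, -5/8, 1/2, 1/8, 1/8] . pi = 0
  [3/16, 5/16, -7/8, 1/16, 1/16] . pi = 0
  [3/16, 1/8, 1/8, -3/4, 5/16] . pi = 0
  [1, 1, 1, 1, 1] . pi = 1

Solving yields:
  pi_S0 = 139/814
  pi_S1 = 126/407
  pi_S2 = 70/407
  pi_S3 = 1308/6919
  pi_S4 = 2195/13838

Verification (pi * P):
  139/814*3/16 + 126/407*1/16 + 70/407*1/16 + 1308/6919*5/16 + 2195/13838*5/16 = 139/814 = pi_S0  (ok)
  139/814*3/8 + 126/407*3/8 + 70/407*1/2 + 1308/6919*1/8 + 2195/13838*1/8 = 126/407 = pi_S1  (ok)
  139/814*3/16 + 126/407*5/16 + 70/407*1/8 + 1308/6919*1/16 + 2195/13838*1/16 = 70/407 = pi_S2  (ok)
  139/814*3/16 + 126/407*1/8 + 70/407*1/8 + 1308/6919*1/4 + 2195/13838*5/16 = 1308/6919 = pi_S3  (ok)
  139/814*1/16 + 126/407*1/8 + 70/407*3/16 + 1308/6919*1/4 + 2195/13838*3/16 = 2195/13838 = pi_S4  (ok)

Answer: 139/814 126/407 70/407 1308/6919 2195/13838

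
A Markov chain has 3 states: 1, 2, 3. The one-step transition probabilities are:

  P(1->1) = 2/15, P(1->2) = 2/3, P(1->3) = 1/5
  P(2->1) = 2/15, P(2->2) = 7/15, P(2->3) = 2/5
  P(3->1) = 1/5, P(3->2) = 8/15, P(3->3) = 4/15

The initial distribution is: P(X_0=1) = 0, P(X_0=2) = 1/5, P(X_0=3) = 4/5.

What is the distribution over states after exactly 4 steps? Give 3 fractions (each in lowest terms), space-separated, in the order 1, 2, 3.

Propagating the distribution step by step (d_{t+1} = d_t * P):
d_0 = (1=0, 2=1/5, 3=4/5)
  d_1[1] = 0*2/15 + 1/5*2/15 + 4/5*1/5 = 14/75
  d_1[2] = 0*2/3 + 1/5*7/15 + 4/5*8/15 = 13/25
  d_1[3] = 0*1/5 + 1/5*2/5 + 4/5*4/15 = 22/75
d_1 = (1=14/75, 2=13/25, 3=22/75)
  d_2[1] = 14/75*2/15 + 13/25*2/15 + 22/75*1/5 = 172/1125
  d_2[2] = 14/75*2/3 + 13/25*7/15 + 22/75*8/15 = 589/1125
  d_2[3] = 14/75*1/5 + 13/25*2/5 + 22/75*4/15 = 364/1125
d_2 = (1=172/1125, 2=589/1125, 3=364/1125)
  d_3[1] = 172/1125*2/15 + 589/1125*2/15 + 364/1125*1/5 = 2614/16875
  d_3[2] = 172/1125*2/3 + 589/1125*7/15 + 364/1125*8/15 = 1751/3375
  d_3[3] = 172/1125*1/5 + 589/1125*2/5 + 364/1125*4/15 = 5506/16875
d_3 = (1=2614/16875, 2=1751/3375, 3=5506/16875)
  d_4[1] = 2614/16875*2/15 + 1751/3375*2/15 + 5506/16875*1/5 = 39256/253125
  d_4[2] = 2614/16875*2/3 + 1751/3375*7/15 + 5506/16875*8/15 = 131473/253125
  d_4[3] = 2614/16875*1/5 + 1751/3375*2/5 + 5506/16875*4/15 = 82396/253125
d_4 = (1=39256/253125, 2=131473/253125, 3=82396/253125)

Answer: 39256/253125 131473/253125 82396/253125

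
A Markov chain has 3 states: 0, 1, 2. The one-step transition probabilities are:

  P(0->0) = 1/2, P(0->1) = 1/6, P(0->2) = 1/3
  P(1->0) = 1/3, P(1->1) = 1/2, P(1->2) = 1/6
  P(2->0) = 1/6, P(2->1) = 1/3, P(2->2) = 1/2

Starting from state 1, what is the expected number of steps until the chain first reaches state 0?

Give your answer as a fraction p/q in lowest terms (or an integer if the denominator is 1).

Answer: 24/7

Derivation:
Let h_i = expected steps to first reach 0 from state i.
Boundary: h_0 = 0.
First-step equations for the other states:
  h_1 = 1 + 1/3*h_0 + 1/2*h_1 + 1/6*h_2
  h_2 = 1 + 1/6*h_0 + 1/3*h_1 + 1/2*h_2

Substituting h_0 = 0 and rearranging gives the linear system (I - Q) h = 1:
  [1/2, -1/6] . (h_1, h_2) = 1
  [-1/3, 1/2] . (h_1, h_2) = 1

Solving yields:
  h_1 = 24/7
  h_2 = 30/7

Starting state is 1, so the expected hitting time is h_1 = 24/7.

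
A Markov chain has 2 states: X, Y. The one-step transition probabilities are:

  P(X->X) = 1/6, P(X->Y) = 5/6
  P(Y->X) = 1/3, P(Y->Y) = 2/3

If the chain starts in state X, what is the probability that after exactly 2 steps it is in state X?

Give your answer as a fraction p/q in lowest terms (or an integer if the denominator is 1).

Answer: 11/36

Derivation:
Computing P^2 by repeated multiplication:
P^1 =
  X: [1/6, 5/6]
  Y: [1/3, 2/3]
P^2 =
  X: [11/36, 25/36]
  Y: [5/18, 13/18]

(P^2)[X -> X] = 11/36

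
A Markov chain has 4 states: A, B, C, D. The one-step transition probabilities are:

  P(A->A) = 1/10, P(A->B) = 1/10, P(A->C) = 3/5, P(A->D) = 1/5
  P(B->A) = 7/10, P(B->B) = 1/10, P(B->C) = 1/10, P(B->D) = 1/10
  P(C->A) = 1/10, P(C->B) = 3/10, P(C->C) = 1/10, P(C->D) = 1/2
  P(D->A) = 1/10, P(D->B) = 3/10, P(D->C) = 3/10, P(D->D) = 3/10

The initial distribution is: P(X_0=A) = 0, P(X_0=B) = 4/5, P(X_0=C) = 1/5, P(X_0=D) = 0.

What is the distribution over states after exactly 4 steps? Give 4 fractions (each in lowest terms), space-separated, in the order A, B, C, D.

Answer: 299/1250 1343/6250 3299/12500 141/500

Derivation:
Propagating the distribution step by step (d_{t+1} = d_t * P):
d_0 = (A=0, B=4/5, C=1/5, D=0)
  d_1[A] = 0*1/10 + 4/5*7/10 + 1/5*1/10 + 0*1/10 = 29/50
  d_1[B] = 0*1/10 + 4/5*1/10 + 1/5*3/10 + 0*3/10 = 7/50
  d_1[C] = 0*3/5 + 4/5*1/10 + 1/5*1/10 + 0*3/10 = 1/10
  d_1[D] = 0*1/5 + 4/5*1/10 + 1/5*1/2 + 0*3/10 = 9/50
d_1 = (A=29/50, B=7/50, C=1/10, D=9/50)
  d_2[A] = 29/50*1/10 + 7/50*7/10 + 1/10*1/10 + 9/50*1/10 = 23/125
  d_2[B] = 29/50*1/10 + 7/50*1/10 + 1/10*3/10 + 9/50*3/10 = 39/250
  d_2[C] = 29/50*3/5 + 7/50*1/10 + 1/10*1/10 + 9/50*3/10 = 213/500
  d_2[D] = 29/50*1/5 + 7/50*1/10 + 1/10*1/2 + 9/50*3/10 = 117/500
d_2 = (A=23/125, B=39/250, C=213/500, D=117/500)
  d_3[A] = 23/125*1/10 + 39/250*7/10 + 213/500*1/10 + 117/500*1/10 = 121/625
  d_3[B] = 23/125*1/10 + 39/250*1/10 + 213/500*3/10 + 117/500*3/10 = 29/125
  d_3[C] = 23/125*3/5 + 39/250*1/10 + 213/500*1/10 + 117/500*3/10 = 597/2500
  d_3[D] = 23/125*1/5 + 39/250*1/10 + 213/500*1/2 + 117/500*3/10 = 839/2500
d_3 = (A=121/625, B=29/125, C=597/2500, D=839/2500)
  d_4[A] = 121/625*1/10 + 29/125*7/10 + 597/2500*1/10 + 839/2500*1/10 = 299/1250
  d_4[B] = 121/625*1/10 + 29/125*1/10 + 597/2500*3/10 + 839/2500*3/10 = 1343/6250
  d_4[C] = 121/625*3/5 + 29/125*1/10 + 597/2500*1/10 + 839/2500*3/10 = 3299/12500
  d_4[D] = 121/625*1/5 + 29/125*1/10 + 597/2500*1/2 + 839/2500*3/10 = 141/500
d_4 = (A=299/1250, B=1343/6250, C=3299/12500, D=141/500)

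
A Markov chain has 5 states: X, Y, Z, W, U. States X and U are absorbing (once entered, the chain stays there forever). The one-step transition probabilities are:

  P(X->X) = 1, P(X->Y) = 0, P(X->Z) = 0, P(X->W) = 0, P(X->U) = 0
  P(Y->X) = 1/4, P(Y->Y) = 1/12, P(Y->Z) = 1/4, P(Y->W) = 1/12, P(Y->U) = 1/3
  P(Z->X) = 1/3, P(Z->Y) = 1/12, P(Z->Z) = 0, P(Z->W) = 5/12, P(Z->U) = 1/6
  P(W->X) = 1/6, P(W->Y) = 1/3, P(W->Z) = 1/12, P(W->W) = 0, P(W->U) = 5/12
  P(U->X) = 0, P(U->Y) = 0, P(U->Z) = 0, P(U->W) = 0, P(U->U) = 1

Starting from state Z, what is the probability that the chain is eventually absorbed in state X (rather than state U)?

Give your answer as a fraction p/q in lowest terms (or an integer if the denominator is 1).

Answer: 90/173

Derivation:
Let a_i = P(absorbed in X | start in state i).
Boundary conditions: a_X = 1, a_U = 0.
For each transient state i, a_i = sum_j P(i->j) * a_j:
  a_Y = 1/4*a_X + 1/12*a_Y + 1/4*a_Z + 1/12*a_W + 1/3*a_U
  a_Z = 1/3*a_X + 1/12*a_Y + 0*a_Z + 5/12*a_W + 1/6*a_U
  a_W = 1/6*a_X + 1/3*a_Y + 1/12*a_Z + 0*a_W + 5/12*a_U

Substituting a_X = 1 and a_U = 0, rearrange to (I - Q) a = r where r[i] = P(i -> X):
  [11/12, -1/4, -1/12] . (a_Y, a_Z, a_W) = 1/4
  [-1/12, 1, -5/12] . (a_Y, a_Z, a_W) = 1/3
  [-1/3, -1/12, 1] . (a_Y, a_Z, a_W) = 1/6

Solving yields:
  a_Y = 619/1384
  a_Z = 90/173
  a_W = 497/1384

Starting state is Z, so the absorption probability is a_Z = 90/173.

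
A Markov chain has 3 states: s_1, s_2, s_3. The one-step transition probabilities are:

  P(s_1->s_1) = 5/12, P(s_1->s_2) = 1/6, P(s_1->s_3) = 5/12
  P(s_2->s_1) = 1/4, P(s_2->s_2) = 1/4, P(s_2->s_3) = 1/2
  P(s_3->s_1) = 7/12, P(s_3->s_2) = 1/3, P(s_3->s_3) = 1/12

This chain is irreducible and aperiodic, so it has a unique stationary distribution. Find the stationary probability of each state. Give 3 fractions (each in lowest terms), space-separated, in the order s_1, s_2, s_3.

The stationary distribution satisfies pi = pi * P, i.e.:
  pi_s_1 = 5/12*pi_s_1 + 1/4*pi_s_2 + 7/12*pi_s_3
  pi_s_2 = 1/6*pi_s_1 + 1/4*pi_s_2 + 1/3*pi_s_3
  pi_s_3 = 5/12*pi_s_1 + 1/2*pi_s_2 + 1/12*pi_s_3
with normalization: pi_s_1 + pi_s_2 + pi_s_3 = 1.

Using the first 2 balance equations plus normalization, the linear system A*pi = b is:
  [-7/12, 1/4, 7/12] . pi = 0
  [1/6, -3/4, 1/3] . pi = 0
  [1, 1, 1] . pi = 1

Solving yields:
  pi_s_1 = 25/58
  pi_s_2 = 7/29
  pi_s_3 = 19/58

Verification (pi * P):
  25/58*5/12 + 7/29*1/4 + 19/58*7/12 = 25/58 = pi_s_1  (ok)
  25/58*1/6 + 7/29*1/4 + 19/58*1/3 = 7/29 = pi_s_2  (ok)
  25/58*5/12 + 7/29*1/2 + 19/58*1/12 = 19/58 = pi_s_3  (ok)

Answer: 25/58 7/29 19/58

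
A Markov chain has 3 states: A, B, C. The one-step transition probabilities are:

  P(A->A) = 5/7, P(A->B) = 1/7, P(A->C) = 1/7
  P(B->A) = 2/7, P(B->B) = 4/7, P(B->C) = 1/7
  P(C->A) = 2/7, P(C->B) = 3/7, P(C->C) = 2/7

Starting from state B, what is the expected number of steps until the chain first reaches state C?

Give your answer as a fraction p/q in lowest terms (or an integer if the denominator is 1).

Answer: 7

Derivation:
Let h_i = expected steps to first reach C from state i.
Boundary: h_C = 0.
First-step equations for the other states:
  h_A = 1 + 5/7*h_A + 1/7*h_B + 1/7*h_C
  h_B = 1 + 2/7*h_A + 4/7*h_B + 1/7*h_C

Substituting h_C = 0 and rearranging gives the linear system (I - Q) h = 1:
  [2/7, -1/7] . (h_A, h_B) = 1
  [-2/7, 3/7] . (h_A, h_B) = 1

Solving yields:
  h_A = 7
  h_B = 7

Starting state is B, so the expected hitting time is h_B = 7.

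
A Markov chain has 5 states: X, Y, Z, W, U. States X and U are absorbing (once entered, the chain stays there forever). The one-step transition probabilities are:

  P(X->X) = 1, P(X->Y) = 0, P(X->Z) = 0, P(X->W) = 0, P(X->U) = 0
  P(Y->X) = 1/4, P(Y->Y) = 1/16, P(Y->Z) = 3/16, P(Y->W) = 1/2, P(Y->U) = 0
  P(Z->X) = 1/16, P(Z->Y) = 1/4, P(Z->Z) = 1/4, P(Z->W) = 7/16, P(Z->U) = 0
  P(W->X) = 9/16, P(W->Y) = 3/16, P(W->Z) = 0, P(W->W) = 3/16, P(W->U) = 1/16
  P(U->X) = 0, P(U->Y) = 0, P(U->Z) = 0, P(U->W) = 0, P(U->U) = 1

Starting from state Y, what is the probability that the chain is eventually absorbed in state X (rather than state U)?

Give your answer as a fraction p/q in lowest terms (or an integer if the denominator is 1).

Answer: 44/47

Derivation:
Let a_i = P(absorbed in X | start in state i).
Boundary conditions: a_X = 1, a_U = 0.
For each transient state i, a_i = sum_j P(i->j) * a_j:
  a_Y = 1/4*a_X + 1/16*a_Y + 3/16*a_Z + 1/2*a_W + 0*a_U
  a_Z = 1/16*a_X + 1/4*a_Y + 1/4*a_Z + 7/16*a_W + 0*a_U
  a_W = 9/16*a_X + 3/16*a_Y + 0*a_Z + 3/16*a_W + 1/16*a_U

Substituting a_X = 1 and a_U = 0, rearrange to (I - Q) a = r where r[i] = P(i -> X):
  [15/16, -3/16, -1/2] . (a_Y, a_Z, a_W) = 1/4
  [-1/4, 3/4, -7/16] . (a_Y, a_Z, a_W) = 1/16
  [-3/16, 0, 13/16] . (a_Y, a_Z, a_W) = 9/16

Solving yields:
  a_Y = 44/47
  a_Z = 1696/1833
  a_W = 555/611

Starting state is Y, so the absorption probability is a_Y = 44/47.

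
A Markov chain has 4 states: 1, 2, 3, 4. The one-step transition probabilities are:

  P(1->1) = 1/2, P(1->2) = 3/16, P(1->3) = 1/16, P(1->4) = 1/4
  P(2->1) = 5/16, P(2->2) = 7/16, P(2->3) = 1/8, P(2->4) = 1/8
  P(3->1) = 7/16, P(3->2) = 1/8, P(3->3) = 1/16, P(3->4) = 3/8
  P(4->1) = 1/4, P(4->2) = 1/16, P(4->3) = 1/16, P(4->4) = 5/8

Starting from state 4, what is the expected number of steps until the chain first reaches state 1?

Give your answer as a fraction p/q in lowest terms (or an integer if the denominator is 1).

Answer: 1272/343

Derivation:
Let h_i = expected steps to first reach 1 from state i.
Boundary: h_1 = 0.
First-step equations for the other states:
  h_2 = 1 + 5/16*h_1 + 7/16*h_2 + 1/8*h_3 + 1/8*h_4
  h_3 = 1 + 7/16*h_1 + 1/8*h_2 + 1/16*h_3 + 3/8*h_4
  h_4 = 1 + 1/4*h_1 + 1/16*h_2 + 1/16*h_3 + 5/8*h_4

Substituting h_1 = 0 and rearranging gives the linear system (I - Q) h = 1:
  [9/16, -1/8, -1/8] . (h_2, h_3, h_4) = 1
  [-1/8, 15/16, -3/8] . (h_2, h_3, h_4) = 1
  [-1/16, -1/16, 3/8] . (h_2, h_3, h_4) = 1

Solving yields:
  h_2 = 160/49
  h_3 = 1024/343
  h_4 = 1272/343

Starting state is 4, so the expected hitting time is h_4 = 1272/343.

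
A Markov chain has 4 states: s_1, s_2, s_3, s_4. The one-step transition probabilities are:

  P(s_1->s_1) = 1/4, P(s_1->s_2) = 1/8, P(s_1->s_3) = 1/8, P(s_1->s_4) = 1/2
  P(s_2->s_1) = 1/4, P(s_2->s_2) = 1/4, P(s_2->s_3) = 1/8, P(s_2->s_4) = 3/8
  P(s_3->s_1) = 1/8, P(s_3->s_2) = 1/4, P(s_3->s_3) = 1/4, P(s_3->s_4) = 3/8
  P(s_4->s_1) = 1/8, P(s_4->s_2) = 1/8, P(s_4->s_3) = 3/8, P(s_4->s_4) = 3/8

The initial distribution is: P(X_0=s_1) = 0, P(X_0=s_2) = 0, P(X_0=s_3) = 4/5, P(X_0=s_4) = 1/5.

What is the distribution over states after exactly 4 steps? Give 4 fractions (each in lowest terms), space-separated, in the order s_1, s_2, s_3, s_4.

Answer: 691/4096 459/2560 5239/20480 4057/10240

Derivation:
Propagating the distribution step by step (d_{t+1} = d_t * P):
d_0 = (s_1=0, s_2=0, s_3=4/5, s_4=1/5)
  d_1[s_1] = 0*1/4 + 0*1/4 + 4/5*1/8 + 1/5*1/8 = 1/8
  d_1[s_2] = 0*1/8 + 0*1/4 + 4/5*1/4 + 1/5*1/8 = 9/40
  d_1[s_3] = 0*1/8 + 0*1/8 + 4/5*1/4 + 1/5*3/8 = 11/40
  d_1[s_4] = 0*1/2 + 0*3/8 + 4/5*3/8 + 1/5*3/8 = 3/8
d_1 = (s_1=1/8, s_2=9/40, s_3=11/40, s_4=3/8)
  d_2[s_1] = 1/8*1/4 + 9/40*1/4 + 11/40*1/8 + 3/8*1/8 = 27/160
  d_2[s_2] = 1/8*1/8 + 9/40*1/4 + 11/40*1/4 + 3/8*1/8 = 3/16
  d_2[s_3] = 1/8*1/8 + 9/40*1/8 + 11/40*1/4 + 3/8*3/8 = 81/320
  d_2[s_4] = 1/8*1/2 + 9/40*3/8 + 11/40*3/8 + 3/8*3/8 = 25/64
d_2 = (s_1=27/160, s_2=3/16, s_3=81/320, s_4=25/64)
  d_3[s_1] = 27/160*1/4 + 3/16*1/4 + 81/320*1/8 + 25/64*1/8 = 217/1280
  d_3[s_2] = 27/160*1/8 + 3/16*1/4 + 81/320*1/4 + 25/64*1/8 = 461/2560
  d_3[s_3] = 27/160*1/8 + 3/16*1/8 + 81/320*1/4 + 25/64*3/8 = 651/2560
  d_3[s_4] = 27/160*1/2 + 3/16*3/8 + 81/320*3/8 + 25/64*3/8 = 507/1280
d_3 = (s_1=217/1280, s_2=461/2560, s_3=651/2560, s_4=507/1280)
  d_4[s_1] = 217/1280*1/4 + 461/2560*1/4 + 651/2560*1/8 + 507/1280*1/8 = 691/4096
  d_4[s_2] = 217/1280*1/8 + 461/2560*1/4 + 651/2560*1/4 + 507/1280*1/8 = 459/2560
  d_4[s_3] = 217/1280*1/8 + 461/2560*1/8 + 651/2560*1/4 + 507/1280*3/8 = 5239/20480
  d_4[s_4] = 217/1280*1/2 + 461/2560*3/8 + 651/2560*3/8 + 507/1280*3/8 = 4057/10240
d_4 = (s_1=691/4096, s_2=459/2560, s_3=5239/20480, s_4=4057/10240)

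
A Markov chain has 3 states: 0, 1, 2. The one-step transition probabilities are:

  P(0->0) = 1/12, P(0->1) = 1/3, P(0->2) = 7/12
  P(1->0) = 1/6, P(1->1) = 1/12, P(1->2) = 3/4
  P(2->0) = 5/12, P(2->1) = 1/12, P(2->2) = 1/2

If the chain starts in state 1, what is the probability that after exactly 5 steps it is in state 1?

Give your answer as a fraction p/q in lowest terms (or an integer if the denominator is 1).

Computing P^5 by repeated multiplication:
P^1 =
  0: [1/12, 1/3, 7/12]
  1: [1/6, 1/12, 3/4]
  2: [5/12, 1/12, 1/2]
P^2 =
  0: [11/36, 5/48, 85/144]
  1: [49/144, 1/8, 77/144]
  2: [37/144, 3/16, 5/9]
P^3 =
  0: [499/1728, 23/144, 953/1728]
  1: [235/864, 97/576, 967/1728]
  2: [491/1728, 85/576, 491/864]
P^4 =
  0: [727/2592, 1075/6912, 11695/20736]
  1: [5887/20736, 523/3456, 11711/20736]
  2: [5911/20736, 1067/6912, 1453/2592]
P^5 =
  0: [70741/248832, 1591/10368, 139907/248832]
  1: [35359/124416, 12799/82944, 139717/248832]
  2: [70433/248832, 12823/82944, 69965/124416]

(P^5)[1 -> 1] = 12799/82944

Answer: 12799/82944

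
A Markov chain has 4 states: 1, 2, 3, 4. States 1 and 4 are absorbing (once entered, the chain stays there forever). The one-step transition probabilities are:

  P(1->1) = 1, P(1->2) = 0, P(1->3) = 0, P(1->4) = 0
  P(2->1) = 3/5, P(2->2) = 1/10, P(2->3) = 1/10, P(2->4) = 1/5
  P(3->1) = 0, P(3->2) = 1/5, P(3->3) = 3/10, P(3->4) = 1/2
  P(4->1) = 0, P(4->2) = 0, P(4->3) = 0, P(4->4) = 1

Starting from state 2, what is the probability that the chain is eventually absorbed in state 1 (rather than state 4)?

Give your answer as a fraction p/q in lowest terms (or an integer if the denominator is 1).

Answer: 42/61

Derivation:
Let a_i = P(absorbed in 1 | start in state i).
Boundary conditions: a_1 = 1, a_4 = 0.
For each transient state i, a_i = sum_j P(i->j) * a_j:
  a_2 = 3/5*a_1 + 1/10*a_2 + 1/10*a_3 + 1/5*a_4
  a_3 = 0*a_1 + 1/5*a_2 + 3/10*a_3 + 1/2*a_4

Substituting a_1 = 1 and a_4 = 0, rearrange to (I - Q) a = r where r[i] = P(i -> 1):
  [9/10, -1/10] . (a_2, a_3) = 3/5
  [-1/5, 7/10] . (a_2, a_3) = 0

Solving yields:
  a_2 = 42/61
  a_3 = 12/61

Starting state is 2, so the absorption probability is a_2 = 42/61.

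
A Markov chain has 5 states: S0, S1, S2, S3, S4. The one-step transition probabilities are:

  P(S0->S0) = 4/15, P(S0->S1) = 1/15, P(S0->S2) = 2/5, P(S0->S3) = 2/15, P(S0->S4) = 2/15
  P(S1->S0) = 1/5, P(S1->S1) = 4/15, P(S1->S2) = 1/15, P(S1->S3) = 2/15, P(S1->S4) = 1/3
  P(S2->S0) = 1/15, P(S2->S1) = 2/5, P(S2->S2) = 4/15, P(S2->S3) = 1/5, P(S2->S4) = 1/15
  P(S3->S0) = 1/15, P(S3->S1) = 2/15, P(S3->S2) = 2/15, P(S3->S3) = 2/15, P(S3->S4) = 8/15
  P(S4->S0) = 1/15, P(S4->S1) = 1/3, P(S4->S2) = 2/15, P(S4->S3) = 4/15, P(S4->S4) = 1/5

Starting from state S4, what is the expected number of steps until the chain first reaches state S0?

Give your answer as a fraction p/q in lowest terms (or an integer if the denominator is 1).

Let h_i = expected steps to first reach S0 from state i.
Boundary: h_S0 = 0.
First-step equations for the other states:
  h_S1 = 1 + 1/5*h_S0 + 4/15*h_S1 + 1/15*h_S2 + 2/15*h_S3 + 1/3*h_S4
  h_S2 = 1 + 1/15*h_S0 + 2/5*h_S1 + 4/15*h_S2 + 1/5*h_S3 + 1/15*h_S4
  h_S3 = 1 + 1/15*h_S0 + 2/15*h_S1 + 2/15*h_S2 + 2/15*h_S3 + 8/15*h_S4
  h_S4 = 1 + 1/15*h_S0 + 1/3*h_S1 + 2/15*h_S2 + 4/15*h_S3 + 1/5*h_S4

Substituting h_S0 = 0 and rearranging gives the linear system (I - Q) h = 1:
  [11/15, -1/15, -2/15, -1/3] . (h_S1, h_S2, h_S3, h_S4) = 1
  [-2/5, 11/15, -1/5, -1/15] . (h_S1, h_S2, h_S3, h_S4) = 1
  [-2/15, -2/15, 13/15, -8/15] . (h_S1, h_S2, h_S3, h_S4) = 1
  [-1/3, -2/15, -4/15, 4/5] . (h_S1, h_S2, h_S3, h_S4) = 1

Solving yields:
  h_S1 = 1035/124
  h_S2 = 25785/2728
  h_S3 = 13335/1364
  h_S4 = 26085/2728

Starting state is S4, so the expected hitting time is h_S4 = 26085/2728.

Answer: 26085/2728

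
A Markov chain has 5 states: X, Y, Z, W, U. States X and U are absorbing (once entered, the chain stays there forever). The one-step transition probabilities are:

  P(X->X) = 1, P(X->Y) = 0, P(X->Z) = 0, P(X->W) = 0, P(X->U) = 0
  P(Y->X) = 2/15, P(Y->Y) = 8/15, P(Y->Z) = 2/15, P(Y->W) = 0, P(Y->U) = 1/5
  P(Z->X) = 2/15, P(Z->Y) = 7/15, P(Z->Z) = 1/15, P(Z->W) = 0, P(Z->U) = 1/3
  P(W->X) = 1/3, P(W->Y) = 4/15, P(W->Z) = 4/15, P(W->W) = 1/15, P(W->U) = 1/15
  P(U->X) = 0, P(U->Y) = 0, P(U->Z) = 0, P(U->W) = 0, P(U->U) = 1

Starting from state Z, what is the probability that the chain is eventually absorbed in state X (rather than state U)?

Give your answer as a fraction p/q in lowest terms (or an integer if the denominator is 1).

Let a_i = P(absorbed in X | start in state i).
Boundary conditions: a_X = 1, a_U = 0.
For each transient state i, a_i = sum_j P(i->j) * a_j:
  a_Y = 2/15*a_X + 8/15*a_Y + 2/15*a_Z + 0*a_W + 1/5*a_U
  a_Z = 2/15*a_X + 7/15*a_Y + 1/15*a_Z + 0*a_W + 1/3*a_U
  a_W = 1/3*a_X + 4/15*a_Y + 4/15*a_Z + 1/15*a_W + 1/15*a_U

Substituting a_X = 1 and a_U = 0, rearrange to (I - Q) a = r where r[i] = P(i -> X):
  [7/15, -2/15, 0] . (a_Y, a_Z, a_W) = 2/15
  [-7/15, 14/15, 0] . (a_Y, a_Z, a_W) = 2/15
  [-4/15, -4/15, 14/15] . (a_Y, a_Z, a_W) = 1/3

Solving yields:
  a_Y = 8/21
  a_Z = 1/3
  a_W = 55/98

Starting state is Z, so the absorption probability is a_Z = 1/3.

Answer: 1/3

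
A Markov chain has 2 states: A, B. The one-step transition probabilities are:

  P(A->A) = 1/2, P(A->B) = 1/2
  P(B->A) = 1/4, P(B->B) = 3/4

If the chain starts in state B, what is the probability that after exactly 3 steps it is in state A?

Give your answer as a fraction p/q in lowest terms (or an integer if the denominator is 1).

Computing P^3 by repeated multiplication:
P^1 =
  A: [1/2, 1/2]
  B: [1/4, 3/4]
P^2 =
  A: [3/8, 5/8]
  B: [5/16, 11/16]
P^3 =
  A: [11/32, 21/32]
  B: [21/64, 43/64]

(P^3)[B -> A] = 21/64

Answer: 21/64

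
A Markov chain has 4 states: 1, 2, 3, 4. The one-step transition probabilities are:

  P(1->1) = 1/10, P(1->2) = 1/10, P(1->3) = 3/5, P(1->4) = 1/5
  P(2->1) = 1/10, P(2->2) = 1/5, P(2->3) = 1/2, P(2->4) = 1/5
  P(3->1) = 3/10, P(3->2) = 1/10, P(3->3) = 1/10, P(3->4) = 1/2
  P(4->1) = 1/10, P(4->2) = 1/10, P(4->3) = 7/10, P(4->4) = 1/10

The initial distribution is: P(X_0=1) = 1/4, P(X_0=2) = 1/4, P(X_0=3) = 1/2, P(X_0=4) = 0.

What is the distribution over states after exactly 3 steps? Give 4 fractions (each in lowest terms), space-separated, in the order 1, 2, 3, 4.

Answer: 24/125 89/800 77/200 1247/4000

Derivation:
Propagating the distribution step by step (d_{t+1} = d_t * P):
d_0 = (1=1/4, 2=1/4, 3=1/2, 4=0)
  d_1[1] = 1/4*1/10 + 1/4*1/10 + 1/2*3/10 + 0*1/10 = 1/5
  d_1[2] = 1/4*1/10 + 1/4*1/5 + 1/2*1/10 + 0*1/10 = 1/8
  d_1[3] = 1/4*3/5 + 1/4*1/2 + 1/2*1/10 + 0*7/10 = 13/40
  d_1[4] = 1/4*1/5 + 1/4*1/5 + 1/2*1/2 + 0*1/10 = 7/20
d_1 = (1=1/5, 2=1/8, 3=13/40, 4=7/20)
  d_2[1] = 1/5*1/10 + 1/8*1/10 + 13/40*3/10 + 7/20*1/10 = 33/200
  d_2[2] = 1/5*1/10 + 1/8*1/5 + 13/40*1/10 + 7/20*1/10 = 9/80
  d_2[3] = 1/5*3/5 + 1/8*1/2 + 13/40*1/10 + 7/20*7/10 = 23/50
  d_2[4] = 1/5*1/5 + 1/8*1/5 + 13/40*1/2 + 7/20*1/10 = 21/80
d_2 = (1=33/200, 2=9/80, 3=23/50, 4=21/80)
  d_3[1] = 33/200*1/10 + 9/80*1/10 + 23/50*3/10 + 21/80*1/10 = 24/125
  d_3[2] = 33/200*1/10 + 9/80*1/5 + 23/50*1/10 + 21/80*1/10 = 89/800
  d_3[3] = 33/200*3/5 + 9/80*1/2 + 23/50*1/10 + 21/80*7/10 = 77/200
  d_3[4] = 33/200*1/5 + 9/80*1/5 + 23/50*1/2 + 21/80*1/10 = 1247/4000
d_3 = (1=24/125, 2=89/800, 3=77/200, 4=1247/4000)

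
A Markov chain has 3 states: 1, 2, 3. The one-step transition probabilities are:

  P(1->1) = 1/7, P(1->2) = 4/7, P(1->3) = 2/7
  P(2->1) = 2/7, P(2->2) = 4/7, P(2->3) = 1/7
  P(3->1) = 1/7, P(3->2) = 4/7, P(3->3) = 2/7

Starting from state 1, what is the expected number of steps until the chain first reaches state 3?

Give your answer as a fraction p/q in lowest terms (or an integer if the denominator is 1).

Answer: 49/10

Derivation:
Let h_i = expected steps to first reach 3 from state i.
Boundary: h_3 = 0.
First-step equations for the other states:
  h_1 = 1 + 1/7*h_1 + 4/7*h_2 + 2/7*h_3
  h_2 = 1 + 2/7*h_1 + 4/7*h_2 + 1/7*h_3

Substituting h_3 = 0 and rearranging gives the linear system (I - Q) h = 1:
  [6/7, -4/7] . (h_1, h_2) = 1
  [-2/7, 3/7] . (h_1, h_2) = 1

Solving yields:
  h_1 = 49/10
  h_2 = 28/5

Starting state is 1, so the expected hitting time is h_1 = 49/10.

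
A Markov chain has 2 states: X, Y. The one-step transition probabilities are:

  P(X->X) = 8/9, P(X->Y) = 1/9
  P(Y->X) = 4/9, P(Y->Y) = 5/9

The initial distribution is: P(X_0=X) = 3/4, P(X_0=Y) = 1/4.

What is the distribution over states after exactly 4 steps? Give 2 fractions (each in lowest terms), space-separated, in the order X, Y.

Answer: 5236/6561 1325/6561

Derivation:
Propagating the distribution step by step (d_{t+1} = d_t * P):
d_0 = (X=3/4, Y=1/4)
  d_1[X] = 3/4*8/9 + 1/4*4/9 = 7/9
  d_1[Y] = 3/4*1/9 + 1/4*5/9 = 2/9
d_1 = (X=7/9, Y=2/9)
  d_2[X] = 7/9*8/9 + 2/9*4/9 = 64/81
  d_2[Y] = 7/9*1/9 + 2/9*5/9 = 17/81
d_2 = (X=64/81, Y=17/81)
  d_3[X] = 64/81*8/9 + 17/81*4/9 = 580/729
  d_3[Y] = 64/81*1/9 + 17/81*5/9 = 149/729
d_3 = (X=580/729, Y=149/729)
  d_4[X] = 580/729*8/9 + 149/729*4/9 = 5236/6561
  d_4[Y] = 580/729*1/9 + 149/729*5/9 = 1325/6561
d_4 = (X=5236/6561, Y=1325/6561)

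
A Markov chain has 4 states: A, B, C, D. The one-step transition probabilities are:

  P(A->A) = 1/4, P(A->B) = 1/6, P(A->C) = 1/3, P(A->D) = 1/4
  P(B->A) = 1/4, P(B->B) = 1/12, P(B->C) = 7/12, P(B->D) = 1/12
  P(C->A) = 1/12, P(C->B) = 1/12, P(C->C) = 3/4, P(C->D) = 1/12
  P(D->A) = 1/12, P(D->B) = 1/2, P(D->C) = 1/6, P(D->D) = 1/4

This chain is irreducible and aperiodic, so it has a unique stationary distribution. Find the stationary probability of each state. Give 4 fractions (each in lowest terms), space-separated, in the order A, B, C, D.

The stationary distribution satisfies pi = pi * P, i.e.:
  pi_A = 1/4*pi_A + 1/4*pi_B + 1/12*pi_C + 1/12*pi_D
  pi_B = 1/6*pi_A + 1/12*pi_B + 1/12*pi_C + 1/2*pi_D
  pi_C = 1/3*pi_A + 7/12*pi_B + 3/4*pi_C + 1/6*pi_D
  pi_D = 1/4*pi_A + 1/12*pi_B + 1/12*pi_C + 1/4*pi_D
with normalization: pi_A + pi_B + pi_C + pi_D = 1.

Using the first 3 balance equations plus normalization, the linear system A*pi = b is:
  [-3/4, 1/4, 1/12, 1/12] . pi = 0
  [1/6, -11/12, 1/12, 1/2] . pi = 0
  [1/3, 7/12, -1/4, 1/6] . pi = 0
  [1, 1, 1, 1] . pi = 1

Solving yields:
  pi_A = 15/116
  pi_B = 17/116
  pi_C = 347/580
  pi_D = 73/580

Verification (pi * P):
  15/116*1/4 + 17/116*1/4 + 347/580*1/12 + 73/580*1/12 = 15/116 = pi_A  (ok)
  15/116*1/6 + 17/116*1/12 + 347/580*1/12 + 73/580*1/2 = 17/116 = pi_B  (ok)
  15/116*1/3 + 17/116*7/12 + 347/580*3/4 + 73/580*1/6 = 347/580 = pi_C  (ok)
  15/116*1/4 + 17/116*1/12 + 347/580*1/12 + 73/580*1/4 = 73/580 = pi_D  (ok)

Answer: 15/116 17/116 347/580 73/580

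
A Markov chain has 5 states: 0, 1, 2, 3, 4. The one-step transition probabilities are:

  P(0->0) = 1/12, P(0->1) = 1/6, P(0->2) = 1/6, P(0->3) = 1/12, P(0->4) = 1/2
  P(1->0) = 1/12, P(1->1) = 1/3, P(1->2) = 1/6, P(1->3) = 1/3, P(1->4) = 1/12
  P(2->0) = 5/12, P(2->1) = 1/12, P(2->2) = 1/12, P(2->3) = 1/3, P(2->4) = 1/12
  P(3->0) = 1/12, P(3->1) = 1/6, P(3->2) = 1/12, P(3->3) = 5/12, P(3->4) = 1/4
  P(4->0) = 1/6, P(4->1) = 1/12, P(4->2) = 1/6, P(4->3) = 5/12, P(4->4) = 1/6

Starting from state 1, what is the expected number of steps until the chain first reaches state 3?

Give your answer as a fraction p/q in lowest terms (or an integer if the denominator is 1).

Answer: 19812/6133

Derivation:
Let h_i = expected steps to first reach 3 from state i.
Boundary: h_3 = 0.
First-step equations for the other states:
  h_0 = 1 + 1/12*h_0 + 1/6*h_1 + 1/6*h_2 + 1/12*h_3 + 1/2*h_4
  h_1 = 1 + 1/12*h_0 + 1/3*h_1 + 1/6*h_2 + 1/3*h_3 + 1/12*h_4
  h_2 = 1 + 5/12*h_0 + 1/12*h_1 + 1/12*h_2 + 1/3*h_3 + 1/12*h_4
  h_4 = 1 + 1/6*h_0 + 1/12*h_1 + 1/6*h_2 + 5/12*h_3 + 1/6*h_4

Substituting h_3 = 0 and rearranging gives the linear system (I - Q) h = 1:
  [11/12, -1/6, -1/6, -1/2] . (h_0, h_1, h_2, h_4) = 1
  [-1/12, 2/3, -1/6, -1/12] . (h_0, h_1, h_2, h_4) = 1
  [-5/12, -1/12, 11/12, -1/12] . (h_0, h_1, h_2, h_4) = 1
  [-1/6, -1/12, -1/6, 5/6] . (h_0, h_1, h_2, h_4) = 1

Solving yields:
  h_0 = 24180/6133
  h_1 = 19812/6133
  h_2 = 21156/6133
  h_4 = 18408/6133

Starting state is 1, so the expected hitting time is h_1 = 19812/6133.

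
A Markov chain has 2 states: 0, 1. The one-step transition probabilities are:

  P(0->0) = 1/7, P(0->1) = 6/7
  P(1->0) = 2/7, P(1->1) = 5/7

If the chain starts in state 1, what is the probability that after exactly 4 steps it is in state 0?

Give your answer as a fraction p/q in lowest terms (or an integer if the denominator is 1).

Computing P^4 by repeated multiplication:
P^1 =
  0: [1/7, 6/7]
  1: [2/7, 5/7]
P^2 =
  0: [13/49, 36/49]
  1: [12/49, 37/49]
P^3 =
  0: [85/343, 258/343]
  1: [86/343, 257/343]
P^4 =
  0: [601/2401, 1800/2401]
  1: [600/2401, 1801/2401]

(P^4)[1 -> 0] = 600/2401

Answer: 600/2401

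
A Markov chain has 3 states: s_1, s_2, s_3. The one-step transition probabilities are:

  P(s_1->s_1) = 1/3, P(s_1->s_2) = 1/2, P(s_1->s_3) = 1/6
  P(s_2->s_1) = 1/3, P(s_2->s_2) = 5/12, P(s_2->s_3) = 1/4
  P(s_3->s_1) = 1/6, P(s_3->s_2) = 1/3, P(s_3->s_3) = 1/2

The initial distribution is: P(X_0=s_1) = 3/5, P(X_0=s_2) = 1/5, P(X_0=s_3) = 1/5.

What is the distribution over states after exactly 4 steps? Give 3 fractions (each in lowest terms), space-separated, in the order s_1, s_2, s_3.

Propagating the distribution step by step (d_{t+1} = d_t * P):
d_0 = (s_1=3/5, s_2=1/5, s_3=1/5)
  d_1[s_1] = 3/5*1/3 + 1/5*1/3 + 1/5*1/6 = 3/10
  d_1[s_2] = 3/5*1/2 + 1/5*5/12 + 1/5*1/3 = 9/20
  d_1[s_3] = 3/5*1/6 + 1/5*1/4 + 1/5*1/2 = 1/4
d_1 = (s_1=3/10, s_2=9/20, s_3=1/4)
  d_2[s_1] = 3/10*1/3 + 9/20*1/3 + 1/4*1/6 = 7/24
  d_2[s_2] = 3/10*1/2 + 9/20*5/12 + 1/4*1/3 = 101/240
  d_2[s_3] = 3/10*1/6 + 9/20*1/4 + 1/4*1/2 = 23/80
d_2 = (s_1=7/24, s_2=101/240, s_3=23/80)
  d_3[s_1] = 7/24*1/3 + 101/240*1/3 + 23/80*1/6 = 137/480
  d_3[s_2] = 7/24*1/2 + 101/240*5/12 + 23/80*1/3 = 1201/2880
  d_3[s_3] = 7/24*1/6 + 101/240*1/4 + 23/80*1/2 = 857/2880
d_3 = (s_1=137/480, s_2=1201/2880, s_3=857/2880)
  d_4[s_1] = 137/480*1/3 + 1201/2880*1/3 + 857/2880*1/6 = 4903/17280
  d_4[s_2] = 137/480*1/2 + 1201/2880*5/12 + 857/2880*1/3 = 2873/6912
  d_4[s_3] = 137/480*1/6 + 1201/2880*1/4 + 857/2880*1/2 = 3463/11520
d_4 = (s_1=4903/17280, s_2=2873/6912, s_3=3463/11520)

Answer: 4903/17280 2873/6912 3463/11520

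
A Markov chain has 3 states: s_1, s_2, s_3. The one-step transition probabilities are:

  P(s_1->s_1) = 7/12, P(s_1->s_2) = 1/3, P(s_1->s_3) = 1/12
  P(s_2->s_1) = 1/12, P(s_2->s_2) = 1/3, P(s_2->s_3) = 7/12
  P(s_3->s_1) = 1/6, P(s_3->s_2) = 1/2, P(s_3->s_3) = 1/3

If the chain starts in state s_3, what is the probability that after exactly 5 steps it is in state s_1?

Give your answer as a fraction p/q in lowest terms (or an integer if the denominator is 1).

Answer: 1565/6912

Derivation:
Computing P^5 by repeated multiplication:
P^1 =
  s_1: [7/12, 1/3, 1/12]
  s_2: [1/12, 1/3, 7/12]
  s_3: [1/6, 1/2, 1/3]
P^2 =
  s_1: [55/144, 25/72, 13/48]
  s_2: [25/144, 31/72, 19/48]
  s_3: [7/36, 7/18, 5/12]
P^3 =
  s_1: [19/64, 109/288, 187/576]
  s_2: [13/64, 115/288, 229/576]
  s_3: [31/144, 29/72, 55/144]
P^4 =
  s_1: [1789/6912, 1339/3456, 815/2304]
  s_2: [1507/6912, 1381/3456, 881/2304]
  s_3: [385/1728, 343/864, 73/192]
P^5 =
  s_1: [6697/27648, 5423/13824, 10105/27648]
  s_2: [6199/27648, 5489/13824, 10471/27648]
  s_3: [1565/6912, 457/1152, 2605/6912]

(P^5)[s_3 -> s_1] = 1565/6912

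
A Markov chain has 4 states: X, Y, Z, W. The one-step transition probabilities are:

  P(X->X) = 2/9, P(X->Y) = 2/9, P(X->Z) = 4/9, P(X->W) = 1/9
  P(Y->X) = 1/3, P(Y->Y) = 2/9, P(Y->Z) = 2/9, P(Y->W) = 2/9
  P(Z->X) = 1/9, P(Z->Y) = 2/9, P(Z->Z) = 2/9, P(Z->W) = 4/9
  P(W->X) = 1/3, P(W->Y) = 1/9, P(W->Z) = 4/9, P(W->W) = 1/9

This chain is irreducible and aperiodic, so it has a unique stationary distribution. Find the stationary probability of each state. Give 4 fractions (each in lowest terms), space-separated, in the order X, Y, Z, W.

Answer: 15/64 25/128 21/64 31/128

Derivation:
The stationary distribution satisfies pi = pi * P, i.e.:
  pi_X = 2/9*pi_X + 1/3*pi_Y + 1/9*pi_Z + 1/3*pi_W
  pi_Y = 2/9*pi_X + 2/9*pi_Y + 2/9*pi_Z + 1/9*pi_W
  pi_Z = 4/9*pi_X + 2/9*pi_Y + 2/9*pi_Z + 4/9*pi_W
  pi_W = 1/9*pi_X + 2/9*pi_Y + 4/9*pi_Z + 1/9*pi_W
with normalization: pi_X + pi_Y + pi_Z + pi_W = 1.

Using the first 3 balance equations plus normalization, the linear system A*pi = b is:
  [-7/9, 1/3, 1/9, 1/3] . pi = 0
  [2/9, -7/9, 2/9, 1/9] . pi = 0
  [4/9, 2/9, -7/9, 4/9] . pi = 0
  [1, 1, 1, 1] . pi = 1

Solving yields:
  pi_X = 15/64
  pi_Y = 25/128
  pi_Z = 21/64
  pi_W = 31/128

Verification (pi * P):
  15/64*2/9 + 25/128*1/3 + 21/64*1/9 + 31/128*1/3 = 15/64 = pi_X  (ok)
  15/64*2/9 + 25/128*2/9 + 21/64*2/9 + 31/128*1/9 = 25/128 = pi_Y  (ok)
  15/64*4/9 + 25/128*2/9 + 21/64*2/9 + 31/128*4/9 = 21/64 = pi_Z  (ok)
  15/64*1/9 + 25/128*2/9 + 21/64*4/9 + 31/128*1/9 = 31/128 = pi_W  (ok)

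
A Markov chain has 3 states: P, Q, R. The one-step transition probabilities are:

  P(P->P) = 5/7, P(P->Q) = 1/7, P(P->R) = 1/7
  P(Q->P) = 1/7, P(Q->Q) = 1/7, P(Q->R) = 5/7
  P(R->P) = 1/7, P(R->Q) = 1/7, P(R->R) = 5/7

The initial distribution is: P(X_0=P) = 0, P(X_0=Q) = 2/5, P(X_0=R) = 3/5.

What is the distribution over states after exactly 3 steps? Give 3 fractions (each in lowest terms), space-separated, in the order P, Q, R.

Answer: 93/343 1/7 201/343

Derivation:
Propagating the distribution step by step (d_{t+1} = d_t * P):
d_0 = (P=0, Q=2/5, R=3/5)
  d_1[P] = 0*5/7 + 2/5*1/7 + 3/5*1/7 = 1/7
  d_1[Q] = 0*1/7 + 2/5*1/7 + 3/5*1/7 = 1/7
  d_1[R] = 0*1/7 + 2/5*5/7 + 3/5*5/7 = 5/7
d_1 = (P=1/7, Q=1/7, R=5/7)
  d_2[P] = 1/7*5/7 + 1/7*1/7 + 5/7*1/7 = 11/49
  d_2[Q] = 1/7*1/7 + 1/7*1/7 + 5/7*1/7 = 1/7
  d_2[R] = 1/7*1/7 + 1/7*5/7 + 5/7*5/7 = 31/49
d_2 = (P=11/49, Q=1/7, R=31/49)
  d_3[P] = 11/49*5/7 + 1/7*1/7 + 31/49*1/7 = 93/343
  d_3[Q] = 11/49*1/7 + 1/7*1/7 + 31/49*1/7 = 1/7
  d_3[R] = 11/49*1/7 + 1/7*5/7 + 31/49*5/7 = 201/343
d_3 = (P=93/343, Q=1/7, R=201/343)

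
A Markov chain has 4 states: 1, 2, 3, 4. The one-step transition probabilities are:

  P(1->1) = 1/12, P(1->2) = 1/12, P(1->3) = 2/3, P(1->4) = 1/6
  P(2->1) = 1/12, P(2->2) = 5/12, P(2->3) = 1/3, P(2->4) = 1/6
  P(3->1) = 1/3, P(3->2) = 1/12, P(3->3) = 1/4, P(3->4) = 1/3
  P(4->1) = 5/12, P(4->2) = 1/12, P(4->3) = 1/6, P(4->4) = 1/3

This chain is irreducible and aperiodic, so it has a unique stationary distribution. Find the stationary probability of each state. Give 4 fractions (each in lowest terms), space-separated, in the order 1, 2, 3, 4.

The stationary distribution satisfies pi = pi * P, i.e.:
  pi_1 = 1/12*pi_1 + 1/12*pi_2 + 1/3*pi_3 + 5/12*pi_4
  pi_2 = 1/12*pi_1 + 5/12*pi_2 + 1/12*pi_3 + 1/12*pi_4
  pi_3 = 2/3*pi_1 + 1/3*pi_2 + 1/4*pi_3 + 1/6*pi_4
  pi_4 = 1/6*pi_1 + 1/6*pi_2 + 1/3*pi_3 + 1/3*pi_4
with normalization: pi_1 + pi_2 + pi_3 + pi_4 = 1.

Using the first 3 balance equations plus normalization, the linear system A*pi = b is:
  [-11/12, 1/12, 1/3, 5/12] . pi = 0
  [1/12, -7/12, 1/12, 1/12] . pi = 0
  [2/3, 1/3, -3/4, 1/6] . pi = 0
  [1, 1, 1, 1] . pi = 1

Solving yields:
  pi_1 = 27/104
  pi_2 = 1/8
  pi_3 = 9/26
  pi_4 = 7/26

Verification (pi * P):
  27/104*1/12 + 1/8*1/12 + 9/26*1/3 + 7/26*5/12 = 27/104 = pi_1  (ok)
  27/104*1/12 + 1/8*5/12 + 9/26*1/12 + 7/26*1/12 = 1/8 = pi_2  (ok)
  27/104*2/3 + 1/8*1/3 + 9/26*1/4 + 7/26*1/6 = 9/26 = pi_3  (ok)
  27/104*1/6 + 1/8*1/6 + 9/26*1/3 + 7/26*1/3 = 7/26 = pi_4  (ok)

Answer: 27/104 1/8 9/26 7/26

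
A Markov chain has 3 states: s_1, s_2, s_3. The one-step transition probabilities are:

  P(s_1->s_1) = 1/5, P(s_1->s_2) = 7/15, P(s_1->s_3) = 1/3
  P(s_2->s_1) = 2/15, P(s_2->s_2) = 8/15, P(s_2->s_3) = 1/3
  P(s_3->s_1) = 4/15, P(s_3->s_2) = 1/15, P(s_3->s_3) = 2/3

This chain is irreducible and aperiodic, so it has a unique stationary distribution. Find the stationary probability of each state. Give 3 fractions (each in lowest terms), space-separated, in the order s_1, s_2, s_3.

The stationary distribution satisfies pi = pi * P, i.e.:
  pi_s_1 = 1/5*pi_s_1 + 2/15*pi_s_2 + 4/15*pi_s_3
  pi_s_2 = 7/15*pi_s_1 + 8/15*pi_s_2 + 1/15*pi_s_3
  pi_s_3 = 1/3*pi_s_1 + 1/3*pi_s_2 + 2/3*pi_s_3
with normalization: pi_s_1 + pi_s_2 + pi_s_3 = 1.

Using the first 2 balance equations plus normalization, the linear system A*pi = b is:
  [-4/5, 2/15, 4/15] . pi = 0
  [7/15, -7/15, 1/15] . pi = 0
  [1, 1, 1] . pi = 1

Solving yields:
  pi_s_1 = 3/14
  pi_s_2 = 2/7
  pi_s_3 = 1/2

Verification (pi * P):
  3/14*1/5 + 2/7*2/15 + 1/2*4/15 = 3/14 = pi_s_1  (ok)
  3/14*7/15 + 2/7*8/15 + 1/2*1/15 = 2/7 = pi_s_2  (ok)
  3/14*1/3 + 2/7*1/3 + 1/2*2/3 = 1/2 = pi_s_3  (ok)

Answer: 3/14 2/7 1/2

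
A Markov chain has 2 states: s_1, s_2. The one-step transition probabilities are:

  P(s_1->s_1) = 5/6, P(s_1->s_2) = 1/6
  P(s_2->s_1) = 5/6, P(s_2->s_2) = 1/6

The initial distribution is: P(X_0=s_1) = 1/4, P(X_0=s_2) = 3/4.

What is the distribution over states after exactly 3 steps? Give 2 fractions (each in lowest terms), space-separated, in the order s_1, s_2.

Propagating the distribution step by step (d_{t+1} = d_t * P):
d_0 = (s_1=1/4, s_2=3/4)
  d_1[s_1] = 1/4*5/6 + 3/4*5/6 = 5/6
  d_1[s_2] = 1/4*1/6 + 3/4*1/6 = 1/6
d_1 = (s_1=5/6, s_2=1/6)
  d_2[s_1] = 5/6*5/6 + 1/6*5/6 = 5/6
  d_2[s_2] = 5/6*1/6 + 1/6*1/6 = 1/6
d_2 = (s_1=5/6, s_2=1/6)
  d_3[s_1] = 5/6*5/6 + 1/6*5/6 = 5/6
  d_3[s_2] = 5/6*1/6 + 1/6*1/6 = 1/6
d_3 = (s_1=5/6, s_2=1/6)

Answer: 5/6 1/6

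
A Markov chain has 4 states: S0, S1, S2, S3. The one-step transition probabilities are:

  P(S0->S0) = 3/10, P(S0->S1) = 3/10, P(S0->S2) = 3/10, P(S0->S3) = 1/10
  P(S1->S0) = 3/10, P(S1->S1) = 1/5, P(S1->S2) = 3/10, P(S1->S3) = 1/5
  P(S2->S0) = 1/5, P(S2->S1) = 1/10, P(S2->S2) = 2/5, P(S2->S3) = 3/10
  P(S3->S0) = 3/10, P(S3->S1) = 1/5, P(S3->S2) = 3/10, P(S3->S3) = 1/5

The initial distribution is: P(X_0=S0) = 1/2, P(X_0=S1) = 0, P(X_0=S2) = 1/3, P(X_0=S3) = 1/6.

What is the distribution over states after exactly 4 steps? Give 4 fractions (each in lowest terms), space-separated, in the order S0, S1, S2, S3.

Answer: 4/15 29/150 1/3 31/150

Derivation:
Propagating the distribution step by step (d_{t+1} = d_t * P):
d_0 = (S0=1/2, S1=0, S2=1/3, S3=1/6)
  d_1[S0] = 1/2*3/10 + 0*3/10 + 1/3*1/5 + 1/6*3/10 = 4/15
  d_1[S1] = 1/2*3/10 + 0*1/5 + 1/3*1/10 + 1/6*1/5 = 13/60
  d_1[S2] = 1/2*3/10 + 0*3/10 + 1/3*2/5 + 1/6*3/10 = 1/3
  d_1[S3] = 1/2*1/10 + 0*1/5 + 1/3*3/10 + 1/6*1/5 = 11/60
d_1 = (S0=4/15, S1=13/60, S2=1/3, S3=11/60)
  d_2[S0] = 4/15*3/10 + 13/60*3/10 + 1/3*1/5 + 11/60*3/10 = 4/15
  d_2[S1] = 4/15*3/10 + 13/60*1/5 + 1/3*1/10 + 11/60*1/5 = 29/150
  d_2[S2] = 4/15*3/10 + 13/60*3/10 + 1/3*2/5 + 11/60*3/10 = 1/3
  d_2[S3] = 4/15*1/10 + 13/60*1/5 + 1/3*3/10 + 11/60*1/5 = 31/150
d_2 = (S0=4/15, S1=29/150, S2=1/3, S3=31/150)
  d_3[S0] = 4/15*3/10 + 29/150*3/10 + 1/3*1/5 + 31/150*3/10 = 4/15
  d_3[S1] = 4/15*3/10 + 29/150*1/5 + 1/3*1/10 + 31/150*1/5 = 29/150
  d_3[S2] = 4/15*3/10 + 29/150*3/10 + 1/3*2/5 + 31/150*3/10 = 1/3
  d_3[S3] = 4/15*1/10 + 29/150*1/5 + 1/3*3/10 + 31/150*1/5 = 31/150
d_3 = (S0=4/15, S1=29/150, S2=1/3, S3=31/150)
  d_4[S0] = 4/15*3/10 + 29/150*3/10 + 1/3*1/5 + 31/150*3/10 = 4/15
  d_4[S1] = 4/15*3/10 + 29/150*1/5 + 1/3*1/10 + 31/150*1/5 = 29/150
  d_4[S2] = 4/15*3/10 + 29/150*3/10 + 1/3*2/5 + 31/150*3/10 = 1/3
  d_4[S3] = 4/15*1/10 + 29/150*1/5 + 1/3*3/10 + 31/150*1/5 = 31/150
d_4 = (S0=4/15, S1=29/150, S2=1/3, S3=31/150)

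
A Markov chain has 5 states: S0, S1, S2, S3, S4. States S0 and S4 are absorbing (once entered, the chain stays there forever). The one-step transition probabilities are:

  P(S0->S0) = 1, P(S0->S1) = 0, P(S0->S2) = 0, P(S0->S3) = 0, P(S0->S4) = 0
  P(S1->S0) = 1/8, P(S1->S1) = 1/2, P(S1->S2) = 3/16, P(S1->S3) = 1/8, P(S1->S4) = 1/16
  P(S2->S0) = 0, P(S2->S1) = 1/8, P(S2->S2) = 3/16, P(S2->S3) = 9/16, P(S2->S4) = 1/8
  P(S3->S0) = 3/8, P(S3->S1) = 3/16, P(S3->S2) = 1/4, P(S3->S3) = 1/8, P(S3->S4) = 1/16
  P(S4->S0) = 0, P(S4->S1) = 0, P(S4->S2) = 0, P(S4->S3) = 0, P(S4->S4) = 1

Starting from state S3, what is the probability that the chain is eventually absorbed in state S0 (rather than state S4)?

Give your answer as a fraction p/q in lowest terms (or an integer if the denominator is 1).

Answer: 682/909

Derivation:
Let a_i = P(absorbed in S0 | start in state i).
Boundary conditions: a_S0 = 1, a_S4 = 0.
For each transient state i, a_i = sum_j P(i->j) * a_j:
  a_S1 = 1/8*a_S0 + 1/2*a_S1 + 3/16*a_S2 + 1/8*a_S3 + 1/16*a_S4
  a_S2 = 0*a_S0 + 1/8*a_S1 + 3/16*a_S2 + 9/16*a_S3 + 1/8*a_S4
  a_S3 = 3/8*a_S0 + 3/16*a_S1 + 1/4*a_S2 + 1/8*a_S3 + 1/16*a_S4

Substituting a_S0 = 1 and a_S4 = 0, rearrange to (I - Q) a = r where r[i] = P(i -> S0):
  [1/2, -3/16, -1/8] . (a_S1, a_S2, a_S3) = 1/8
  [-1/8, 13/16, -9/16] . (a_S1, a_S2, a_S3) = 0
  [-3/16, -1/4, 7/8] . (a_S1, a_S2, a_S3) = 3/8

Solving yields:
  a_S1 = 610/909
  a_S2 = 566/909
  a_S3 = 682/909

Starting state is S3, so the absorption probability is a_S3 = 682/909.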